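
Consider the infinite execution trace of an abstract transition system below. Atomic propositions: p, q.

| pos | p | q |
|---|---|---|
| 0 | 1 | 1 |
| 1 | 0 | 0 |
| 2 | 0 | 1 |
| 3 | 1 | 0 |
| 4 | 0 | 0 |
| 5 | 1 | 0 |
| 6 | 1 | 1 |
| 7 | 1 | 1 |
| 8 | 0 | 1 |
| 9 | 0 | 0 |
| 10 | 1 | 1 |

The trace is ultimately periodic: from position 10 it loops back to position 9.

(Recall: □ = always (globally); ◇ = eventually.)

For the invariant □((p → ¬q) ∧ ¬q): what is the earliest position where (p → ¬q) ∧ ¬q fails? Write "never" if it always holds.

At position 0 the labels are {p, q}, so (p → ¬q) ∧ ¬q is false there. This is the first violation.

0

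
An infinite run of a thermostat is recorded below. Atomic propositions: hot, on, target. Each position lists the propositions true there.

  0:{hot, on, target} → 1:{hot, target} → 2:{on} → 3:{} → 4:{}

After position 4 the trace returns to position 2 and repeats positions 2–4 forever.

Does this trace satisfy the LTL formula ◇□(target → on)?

□(target → on) holds at position 2, which is reachable from 0, so ◇□(target → on) holds.

Satisfied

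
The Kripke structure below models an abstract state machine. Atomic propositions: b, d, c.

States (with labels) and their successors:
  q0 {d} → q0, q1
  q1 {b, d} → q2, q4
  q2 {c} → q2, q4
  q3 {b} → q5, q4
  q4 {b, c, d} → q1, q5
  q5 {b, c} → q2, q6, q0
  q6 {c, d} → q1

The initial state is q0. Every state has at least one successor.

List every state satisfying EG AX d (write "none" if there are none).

{q0}

States satisfying AX d: {q0, q6}.
States satisfying EG AX d: {q0}.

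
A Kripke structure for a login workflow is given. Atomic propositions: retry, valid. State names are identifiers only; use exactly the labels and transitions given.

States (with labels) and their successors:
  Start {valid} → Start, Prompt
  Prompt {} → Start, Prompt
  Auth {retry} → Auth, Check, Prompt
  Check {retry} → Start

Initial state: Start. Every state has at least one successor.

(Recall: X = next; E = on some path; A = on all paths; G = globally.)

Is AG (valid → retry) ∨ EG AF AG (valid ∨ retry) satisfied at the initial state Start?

Does not hold

States satisfying valid → retry: {Prompt, Auth, Check}.
States satisfying AG (valid → retry): ∅.
States satisfying AF AG (valid ∨ retry): ∅.
States satisfying EG AF AG (valid ∨ retry): ∅.
States satisfying AG (valid → retry) ∨ EG AF AG (valid ∨ retry): ∅.
Start ∉ Sat(AG (valid → retry) ∨ EG AF AG (valid ∨ retry)).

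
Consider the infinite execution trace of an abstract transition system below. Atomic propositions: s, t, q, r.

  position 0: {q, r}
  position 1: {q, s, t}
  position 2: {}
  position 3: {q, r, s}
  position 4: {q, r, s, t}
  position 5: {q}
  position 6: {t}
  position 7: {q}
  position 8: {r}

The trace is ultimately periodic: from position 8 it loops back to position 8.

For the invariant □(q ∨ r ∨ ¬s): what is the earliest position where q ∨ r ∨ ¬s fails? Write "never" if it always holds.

q ∨ r ∨ ¬s holds at every position 0..8, and those are all the positions the trace ever visits, so the invariant □(q ∨ r ∨ ¬s) is never violated.

never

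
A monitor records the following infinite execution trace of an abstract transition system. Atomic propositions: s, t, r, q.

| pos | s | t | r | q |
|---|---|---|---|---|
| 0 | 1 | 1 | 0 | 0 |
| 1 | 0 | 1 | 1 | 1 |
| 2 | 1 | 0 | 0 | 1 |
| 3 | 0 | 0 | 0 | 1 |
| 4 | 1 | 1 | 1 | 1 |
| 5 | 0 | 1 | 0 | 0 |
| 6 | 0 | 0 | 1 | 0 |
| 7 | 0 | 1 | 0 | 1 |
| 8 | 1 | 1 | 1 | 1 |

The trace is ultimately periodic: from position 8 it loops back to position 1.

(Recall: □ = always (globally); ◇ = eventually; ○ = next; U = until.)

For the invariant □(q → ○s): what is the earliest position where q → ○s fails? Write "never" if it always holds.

Check q → ○s at each position in order: 0 ✓, 1 ✓.
At position 2 the labels are {q, s} and the next position 3 has {q}, so q → ○s is false there. This is the first violation.

2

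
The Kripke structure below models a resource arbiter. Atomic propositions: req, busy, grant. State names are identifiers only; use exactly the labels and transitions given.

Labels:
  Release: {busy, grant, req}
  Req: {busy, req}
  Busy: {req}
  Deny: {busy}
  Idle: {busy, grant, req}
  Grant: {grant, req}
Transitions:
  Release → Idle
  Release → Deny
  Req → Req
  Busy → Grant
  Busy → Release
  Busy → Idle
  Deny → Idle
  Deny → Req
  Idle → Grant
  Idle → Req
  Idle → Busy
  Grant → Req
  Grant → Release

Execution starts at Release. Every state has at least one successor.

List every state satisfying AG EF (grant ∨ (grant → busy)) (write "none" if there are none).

States satisfying EF (grant ∨ (grant → busy)): {Release, Req, Busy, Deny, Idle, Grant}.
States satisfying AG EF (grant ∨ (grant → busy)): {Release, Req, Busy, Deny, Idle, Grant}.

{Release, Req, Busy, Deny, Idle, Grant}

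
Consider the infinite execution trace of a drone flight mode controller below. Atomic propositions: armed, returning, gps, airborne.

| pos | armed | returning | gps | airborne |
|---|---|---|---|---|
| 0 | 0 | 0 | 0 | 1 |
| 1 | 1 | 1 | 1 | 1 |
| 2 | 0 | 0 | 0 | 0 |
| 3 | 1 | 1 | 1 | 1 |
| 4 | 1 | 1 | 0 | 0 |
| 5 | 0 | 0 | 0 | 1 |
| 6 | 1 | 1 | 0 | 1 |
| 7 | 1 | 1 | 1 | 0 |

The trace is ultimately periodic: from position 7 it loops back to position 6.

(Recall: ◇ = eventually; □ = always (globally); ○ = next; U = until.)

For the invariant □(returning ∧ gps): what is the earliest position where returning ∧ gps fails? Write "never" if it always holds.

At position 0 the labels are {airborne}, so returning ∧ gps is false there. This is the first violation.

0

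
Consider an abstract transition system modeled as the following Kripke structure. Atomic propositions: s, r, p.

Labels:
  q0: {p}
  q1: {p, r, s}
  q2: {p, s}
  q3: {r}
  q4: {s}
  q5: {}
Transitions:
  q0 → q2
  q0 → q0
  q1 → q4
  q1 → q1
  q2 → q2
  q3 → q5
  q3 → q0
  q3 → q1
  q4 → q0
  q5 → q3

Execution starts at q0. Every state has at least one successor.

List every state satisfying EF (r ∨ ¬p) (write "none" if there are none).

States satisfying r ∨ ¬p: {q1, q3, q4, q5}.
States satisfying EF (r ∨ ¬p): {q1, q3, q4, q5}.

{q1, q3, q4, q5}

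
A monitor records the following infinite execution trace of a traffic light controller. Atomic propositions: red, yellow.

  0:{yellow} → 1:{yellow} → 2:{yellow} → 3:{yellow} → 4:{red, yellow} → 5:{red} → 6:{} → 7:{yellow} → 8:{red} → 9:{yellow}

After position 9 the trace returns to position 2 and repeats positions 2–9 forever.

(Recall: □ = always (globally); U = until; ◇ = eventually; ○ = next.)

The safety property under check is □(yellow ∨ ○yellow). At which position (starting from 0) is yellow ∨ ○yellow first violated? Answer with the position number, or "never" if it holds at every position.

Check yellow ∨ ○yellow at each position in order: 0 ✓, 1 ✓, 2 ✓, 3 ✓, 4 ✓.
At position 5 the labels are {red} and the next position 6 has {}, so yellow ∨ ○yellow is false there. This is the first violation.

5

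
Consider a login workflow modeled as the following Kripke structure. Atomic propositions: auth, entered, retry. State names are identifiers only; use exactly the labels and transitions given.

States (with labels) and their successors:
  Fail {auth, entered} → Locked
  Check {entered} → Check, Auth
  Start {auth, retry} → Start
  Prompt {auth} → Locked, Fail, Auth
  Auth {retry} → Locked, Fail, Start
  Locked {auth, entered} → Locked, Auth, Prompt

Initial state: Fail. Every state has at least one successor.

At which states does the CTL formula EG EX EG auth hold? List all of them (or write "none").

{Fail, Start, Prompt, Auth, Locked}

States satisfying EX EG auth: {Fail, Start, Prompt, Auth, Locked}.
States satisfying EG EX EG auth: {Fail, Start, Prompt, Auth, Locked}.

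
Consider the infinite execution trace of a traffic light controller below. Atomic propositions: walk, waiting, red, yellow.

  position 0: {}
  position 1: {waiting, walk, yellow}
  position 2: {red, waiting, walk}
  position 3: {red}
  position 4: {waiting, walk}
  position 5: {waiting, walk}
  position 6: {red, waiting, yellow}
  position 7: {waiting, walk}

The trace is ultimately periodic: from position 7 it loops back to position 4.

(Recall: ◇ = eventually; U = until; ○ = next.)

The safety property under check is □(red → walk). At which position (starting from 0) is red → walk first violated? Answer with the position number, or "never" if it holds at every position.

3

Check red → walk at each position in order: 0 ✓, 1 ✓, 2 ✓.
At position 3 the labels are {red}, so red → walk is false there. This is the first violation.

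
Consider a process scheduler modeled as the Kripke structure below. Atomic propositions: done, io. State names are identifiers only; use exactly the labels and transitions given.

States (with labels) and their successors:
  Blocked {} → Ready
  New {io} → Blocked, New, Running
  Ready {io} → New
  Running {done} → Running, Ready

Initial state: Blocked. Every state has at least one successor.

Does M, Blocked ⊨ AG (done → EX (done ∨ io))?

States satisfying done → EX (done ∨ io): {Blocked, New, Ready, Running}.
States satisfying AG (done → EX (done ∨ io)): {Blocked, New, Ready, Running}.
Every state reachable from Blocked satisfies done → EX (done ∨ io).
Blocked ∈ Sat(AG (done → EX (done ∨ io))).

Satisfied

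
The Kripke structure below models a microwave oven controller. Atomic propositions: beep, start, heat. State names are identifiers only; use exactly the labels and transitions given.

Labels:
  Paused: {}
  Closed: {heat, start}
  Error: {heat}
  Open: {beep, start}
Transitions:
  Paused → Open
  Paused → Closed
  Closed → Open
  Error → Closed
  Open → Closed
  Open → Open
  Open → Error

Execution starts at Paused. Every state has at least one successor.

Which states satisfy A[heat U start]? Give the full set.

States satisfying heat: {Closed, Error}.
States satisfying start: {Closed, Open}.
States satisfying A[heat U start]: {Closed, Error, Open}.

{Closed, Error, Open}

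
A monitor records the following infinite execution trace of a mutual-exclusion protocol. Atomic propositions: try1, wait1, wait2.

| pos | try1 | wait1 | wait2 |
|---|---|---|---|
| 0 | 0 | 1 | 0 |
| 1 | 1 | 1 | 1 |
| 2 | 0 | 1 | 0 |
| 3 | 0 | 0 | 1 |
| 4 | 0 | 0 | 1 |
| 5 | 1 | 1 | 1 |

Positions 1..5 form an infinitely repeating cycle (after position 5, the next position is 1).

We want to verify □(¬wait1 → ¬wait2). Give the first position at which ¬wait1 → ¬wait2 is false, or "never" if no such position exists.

3

Check ¬wait1 → ¬wait2 at each position in order: 0 ✓, 1 ✓, 2 ✓.
At position 3 the labels are {wait2}, so ¬wait1 → ¬wait2 is false there. This is the first violation.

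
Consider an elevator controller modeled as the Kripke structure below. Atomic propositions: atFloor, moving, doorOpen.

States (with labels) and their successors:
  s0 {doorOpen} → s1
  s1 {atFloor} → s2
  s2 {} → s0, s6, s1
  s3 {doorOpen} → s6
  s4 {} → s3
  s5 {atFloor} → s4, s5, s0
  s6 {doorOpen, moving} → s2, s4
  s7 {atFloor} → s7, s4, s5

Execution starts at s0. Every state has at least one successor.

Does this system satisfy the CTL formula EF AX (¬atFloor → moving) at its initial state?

States satisfying AX (¬atFloor → moving): {s0, s3}.
States satisfying EF AX (¬atFloor → moving): {s0, s1, s2, s3, s4, s5, s6, s7}.
Some path from s0 reaches a state where AX (¬atFloor → moving) holds.
s0 ∈ Sat(EF AX (¬atFloor → moving)).

Yes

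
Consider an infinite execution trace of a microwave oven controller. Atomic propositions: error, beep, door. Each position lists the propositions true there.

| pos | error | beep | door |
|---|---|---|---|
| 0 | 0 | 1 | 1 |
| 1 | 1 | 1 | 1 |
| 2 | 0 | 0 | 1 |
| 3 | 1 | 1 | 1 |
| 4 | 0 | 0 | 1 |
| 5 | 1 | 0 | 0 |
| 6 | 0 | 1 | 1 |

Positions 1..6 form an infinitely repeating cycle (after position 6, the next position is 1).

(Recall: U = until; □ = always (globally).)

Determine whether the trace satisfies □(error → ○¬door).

Does not hold

error → ○¬door must hold at every position from 0 onward. It fails at position 1, so □(error → ○¬door) is false.
Positions where error holds: 1, 3, 5.
Check ○¬door at each: 1→fails, 3→fails, 5→fails.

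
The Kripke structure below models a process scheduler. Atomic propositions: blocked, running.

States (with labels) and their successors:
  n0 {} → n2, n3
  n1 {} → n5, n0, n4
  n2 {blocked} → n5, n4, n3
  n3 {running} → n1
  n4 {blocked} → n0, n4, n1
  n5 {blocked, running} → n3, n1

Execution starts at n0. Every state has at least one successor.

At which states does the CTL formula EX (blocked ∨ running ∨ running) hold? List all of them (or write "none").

States satisfying blocked ∨ running ∨ running: {n2, n3, n4, n5}.
States satisfying EX (blocked ∨ running ∨ running): {n0, n1, n2, n4, n5}.

{n0, n1, n2, n4, n5}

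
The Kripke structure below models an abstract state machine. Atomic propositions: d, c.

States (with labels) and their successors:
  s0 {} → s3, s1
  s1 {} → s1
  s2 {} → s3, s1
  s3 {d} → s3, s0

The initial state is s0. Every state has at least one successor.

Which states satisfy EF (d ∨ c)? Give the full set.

States satisfying d ∨ c: {s3}.
States satisfying EF (d ∨ c): {s0, s2, s3}.

{s0, s2, s3}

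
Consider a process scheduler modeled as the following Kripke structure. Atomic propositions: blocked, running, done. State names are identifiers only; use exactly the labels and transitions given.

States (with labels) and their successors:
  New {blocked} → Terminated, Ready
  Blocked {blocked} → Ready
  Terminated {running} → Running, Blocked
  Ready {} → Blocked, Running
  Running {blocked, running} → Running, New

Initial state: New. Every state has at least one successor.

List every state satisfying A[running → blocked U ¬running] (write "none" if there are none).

States satisfying running → blocked: {New, Blocked, Ready, Running}.
States satisfying ¬running: {New, Blocked, Ready}.
States satisfying A[running → blocked U ¬running]: {New, Blocked, Ready}.

{New, Blocked, Ready}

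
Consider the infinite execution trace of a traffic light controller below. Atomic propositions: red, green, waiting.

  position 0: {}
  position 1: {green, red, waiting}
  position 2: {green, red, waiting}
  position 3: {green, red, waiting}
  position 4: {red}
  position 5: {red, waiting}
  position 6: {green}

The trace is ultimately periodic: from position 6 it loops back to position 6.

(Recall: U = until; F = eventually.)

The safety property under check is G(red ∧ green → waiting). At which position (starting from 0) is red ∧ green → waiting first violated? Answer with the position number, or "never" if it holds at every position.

never

red ∧ green → waiting holds at every position 0..6, and those are all the positions the trace ever visits, so the invariant G(red ∧ green → waiting) is never violated.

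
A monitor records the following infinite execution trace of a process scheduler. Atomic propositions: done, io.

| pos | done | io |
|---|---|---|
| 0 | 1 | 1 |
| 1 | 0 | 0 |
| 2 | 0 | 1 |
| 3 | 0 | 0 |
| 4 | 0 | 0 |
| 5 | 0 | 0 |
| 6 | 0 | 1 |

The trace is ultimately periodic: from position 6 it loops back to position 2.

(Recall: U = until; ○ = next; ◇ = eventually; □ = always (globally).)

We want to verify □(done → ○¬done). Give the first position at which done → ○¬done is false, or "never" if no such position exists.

done → ○¬done holds at every position 0..6, and those are all the positions the trace ever visits, so the invariant □(done → ○¬done) is never violated.

never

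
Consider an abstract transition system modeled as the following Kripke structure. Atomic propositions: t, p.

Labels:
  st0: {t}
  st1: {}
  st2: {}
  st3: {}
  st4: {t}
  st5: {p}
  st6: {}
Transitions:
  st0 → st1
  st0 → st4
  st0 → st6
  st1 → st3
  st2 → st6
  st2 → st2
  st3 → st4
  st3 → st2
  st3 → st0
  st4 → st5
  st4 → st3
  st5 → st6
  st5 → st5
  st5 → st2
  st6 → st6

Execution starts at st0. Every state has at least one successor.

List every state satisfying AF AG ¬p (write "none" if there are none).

{st2, st6}

States satisfying AG ¬p: {st2, st6}.
States satisfying AF AG ¬p: {st2, st6}.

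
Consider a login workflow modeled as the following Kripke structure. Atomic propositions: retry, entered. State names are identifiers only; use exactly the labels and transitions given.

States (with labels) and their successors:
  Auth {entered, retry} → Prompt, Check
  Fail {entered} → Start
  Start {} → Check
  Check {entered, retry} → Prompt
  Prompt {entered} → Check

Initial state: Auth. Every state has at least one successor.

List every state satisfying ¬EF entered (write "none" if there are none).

States satisfying entered: {Auth, Fail, Check, Prompt}.
States satisfying EF entered: {Auth, Fail, Start, Check, Prompt}.
States satisfying ¬EF entered: ∅.

none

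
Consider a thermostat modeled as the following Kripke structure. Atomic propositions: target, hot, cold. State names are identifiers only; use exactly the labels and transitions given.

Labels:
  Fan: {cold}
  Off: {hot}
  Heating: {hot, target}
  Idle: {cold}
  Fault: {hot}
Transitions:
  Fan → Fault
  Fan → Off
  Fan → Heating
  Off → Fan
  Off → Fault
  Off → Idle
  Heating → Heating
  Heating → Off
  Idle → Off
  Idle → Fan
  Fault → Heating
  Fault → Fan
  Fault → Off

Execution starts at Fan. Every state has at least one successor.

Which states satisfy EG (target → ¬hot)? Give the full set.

States satisfying target → ¬hot: {Fan, Off, Idle, Fault}.
States satisfying EG (target → ¬hot): {Fan, Off, Idle, Fault}.

{Fan, Off, Idle, Fault}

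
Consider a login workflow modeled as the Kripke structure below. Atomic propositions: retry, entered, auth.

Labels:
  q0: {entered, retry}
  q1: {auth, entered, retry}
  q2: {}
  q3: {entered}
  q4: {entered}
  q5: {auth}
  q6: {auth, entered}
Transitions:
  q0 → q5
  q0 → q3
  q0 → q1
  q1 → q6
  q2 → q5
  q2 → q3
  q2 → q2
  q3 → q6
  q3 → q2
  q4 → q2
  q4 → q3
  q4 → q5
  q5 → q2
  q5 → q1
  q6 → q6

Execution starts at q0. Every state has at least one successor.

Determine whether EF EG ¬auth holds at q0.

States satisfying EG ¬auth: {q0, q2, q3, q4}.
States satisfying EF EG ¬auth: {q0, q2, q3, q4, q5}.
Some path from q0 reaches a state where EG ¬auth holds.
q0 ∈ Sat(EF EG ¬auth).

Yes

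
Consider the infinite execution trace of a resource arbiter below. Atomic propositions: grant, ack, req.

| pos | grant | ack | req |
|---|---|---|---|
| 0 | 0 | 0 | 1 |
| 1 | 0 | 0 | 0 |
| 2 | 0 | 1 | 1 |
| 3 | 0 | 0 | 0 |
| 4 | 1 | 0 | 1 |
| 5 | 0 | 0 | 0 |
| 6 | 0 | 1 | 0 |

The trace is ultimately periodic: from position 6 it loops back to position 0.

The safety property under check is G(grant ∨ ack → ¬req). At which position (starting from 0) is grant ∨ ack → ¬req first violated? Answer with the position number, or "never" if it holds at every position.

2

Check grant ∨ ack → ¬req at each position in order: 0 ✓, 1 ✓.
At position 2 the labels are {ack, req}, so grant ∨ ack → ¬req is false there. This is the first violation.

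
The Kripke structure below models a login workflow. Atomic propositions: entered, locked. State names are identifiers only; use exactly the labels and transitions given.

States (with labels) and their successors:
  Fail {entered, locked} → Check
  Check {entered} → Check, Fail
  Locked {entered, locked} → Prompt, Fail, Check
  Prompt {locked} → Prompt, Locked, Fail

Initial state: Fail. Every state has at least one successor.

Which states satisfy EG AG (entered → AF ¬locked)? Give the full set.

States satisfying AG (entered → AF ¬locked): {Fail, Check}.
States satisfying EG AG (entered → AF ¬locked): {Fail, Check}.

{Fail, Check}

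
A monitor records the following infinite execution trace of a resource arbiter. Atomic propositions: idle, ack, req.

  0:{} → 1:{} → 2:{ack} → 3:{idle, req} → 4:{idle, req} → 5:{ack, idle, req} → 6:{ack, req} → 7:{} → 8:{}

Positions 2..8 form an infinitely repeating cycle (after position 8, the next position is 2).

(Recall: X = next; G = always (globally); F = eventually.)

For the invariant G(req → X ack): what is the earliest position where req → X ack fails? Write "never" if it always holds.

Check req → X ack at each position in order: 0 ✓, 1 ✓, 2 ✓.
At position 3 the labels are {idle, req} and the next position 4 has {idle, req}, so req → X ack is false there. This is the first violation.

3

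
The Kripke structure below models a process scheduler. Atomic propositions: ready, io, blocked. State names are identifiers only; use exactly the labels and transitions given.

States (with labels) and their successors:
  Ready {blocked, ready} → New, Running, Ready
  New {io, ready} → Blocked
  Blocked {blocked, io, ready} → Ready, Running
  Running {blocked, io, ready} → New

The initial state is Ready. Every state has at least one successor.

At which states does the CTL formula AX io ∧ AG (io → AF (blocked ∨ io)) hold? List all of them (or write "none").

{New, Running}

States satisfying io: {New, Blocked, Running}.
States satisfying AX io: {New, Running}.
States satisfying io → AF (blocked ∨ io): {Ready, New, Blocked, Running}.
States satisfying AG (io → AF (blocked ∨ io)): {Ready, New, Blocked, Running}.
States satisfying AX io ∧ AG (io → AF (blocked ∨ io)): {New, Running}.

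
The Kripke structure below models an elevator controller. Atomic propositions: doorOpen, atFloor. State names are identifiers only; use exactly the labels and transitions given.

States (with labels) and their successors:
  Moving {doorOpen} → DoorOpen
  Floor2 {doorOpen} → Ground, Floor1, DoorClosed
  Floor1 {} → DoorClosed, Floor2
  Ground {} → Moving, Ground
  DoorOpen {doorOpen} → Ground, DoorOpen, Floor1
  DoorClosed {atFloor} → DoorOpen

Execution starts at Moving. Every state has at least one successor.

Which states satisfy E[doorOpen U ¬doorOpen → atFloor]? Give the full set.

{Moving, Floor2, DoorOpen, DoorClosed}

States satisfying doorOpen: {Moving, Floor2, DoorOpen}.
States satisfying ¬doorOpen → atFloor: {Moving, Floor2, DoorOpen, DoorClosed}.
States satisfying E[doorOpen U ¬doorOpen → atFloor]: {Moving, Floor2, DoorOpen, DoorClosed}.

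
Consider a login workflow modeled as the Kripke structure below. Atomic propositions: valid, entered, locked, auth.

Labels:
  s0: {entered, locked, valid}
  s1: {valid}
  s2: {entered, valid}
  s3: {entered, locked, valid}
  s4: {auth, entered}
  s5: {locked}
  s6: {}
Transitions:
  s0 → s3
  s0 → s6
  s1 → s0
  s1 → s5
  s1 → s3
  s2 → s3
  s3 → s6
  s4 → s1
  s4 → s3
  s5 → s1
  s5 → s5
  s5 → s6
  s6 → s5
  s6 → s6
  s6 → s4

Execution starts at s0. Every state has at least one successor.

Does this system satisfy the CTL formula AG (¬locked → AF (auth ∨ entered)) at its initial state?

States satisfying ¬locked → AF (auth ∨ entered): {s0, s2, s3, s4, s5}.
States satisfying AG (¬locked → AF (auth ∨ entered)): ∅.
s1 is reachable from s0 and violates ¬locked → AF (auth ∨ entered), so AG fails at s0.
s0 ∉ Sat(AG (¬locked → AF (auth ∨ entered))).

No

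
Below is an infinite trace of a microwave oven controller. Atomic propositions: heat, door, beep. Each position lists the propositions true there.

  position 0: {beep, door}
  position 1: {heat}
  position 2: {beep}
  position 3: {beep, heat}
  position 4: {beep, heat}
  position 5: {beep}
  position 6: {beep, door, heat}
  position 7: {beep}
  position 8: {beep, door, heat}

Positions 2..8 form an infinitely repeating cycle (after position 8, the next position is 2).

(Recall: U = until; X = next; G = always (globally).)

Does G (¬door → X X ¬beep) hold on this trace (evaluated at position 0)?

No

¬door → X X ¬beep must hold at every position from 0 onward. It fails at position 1, so G (¬door → X X ¬beep) is false.
Positions where ¬door holds: 1, 2, 3, 4, 5, 7.
Check X X ¬beep at each: 1→fails, 2→fails, 3→fails, 4→fails, 5→fails, 7→fails.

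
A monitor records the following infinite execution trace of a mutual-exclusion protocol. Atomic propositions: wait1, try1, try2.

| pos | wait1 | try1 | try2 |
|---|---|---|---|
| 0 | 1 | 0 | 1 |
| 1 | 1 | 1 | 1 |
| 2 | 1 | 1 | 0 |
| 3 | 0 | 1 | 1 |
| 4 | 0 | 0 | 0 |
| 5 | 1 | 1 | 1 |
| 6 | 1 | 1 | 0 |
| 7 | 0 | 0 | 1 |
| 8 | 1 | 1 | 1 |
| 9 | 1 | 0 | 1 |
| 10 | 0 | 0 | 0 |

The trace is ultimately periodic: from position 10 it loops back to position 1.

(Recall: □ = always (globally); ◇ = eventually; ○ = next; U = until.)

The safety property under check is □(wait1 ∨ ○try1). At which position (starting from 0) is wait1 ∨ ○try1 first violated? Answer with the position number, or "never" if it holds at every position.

Check wait1 ∨ ○try1 at each position in order: 0 ✓, 1 ✓, 2 ✓.
At position 3 the labels are {try1, try2} and the next position 4 has {}, so wait1 ∨ ○try1 is false there. This is the first violation.

3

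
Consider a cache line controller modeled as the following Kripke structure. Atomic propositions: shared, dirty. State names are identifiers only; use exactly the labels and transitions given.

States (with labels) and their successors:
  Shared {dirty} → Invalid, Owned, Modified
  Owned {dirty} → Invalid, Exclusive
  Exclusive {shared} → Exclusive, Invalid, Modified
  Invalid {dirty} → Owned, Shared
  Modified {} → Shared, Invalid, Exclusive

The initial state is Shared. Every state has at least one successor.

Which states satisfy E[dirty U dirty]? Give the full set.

States satisfying dirty: {Shared, Owned, Invalid}.
States satisfying E[dirty U dirty]: {Shared, Owned, Invalid}.

{Shared, Owned, Invalid}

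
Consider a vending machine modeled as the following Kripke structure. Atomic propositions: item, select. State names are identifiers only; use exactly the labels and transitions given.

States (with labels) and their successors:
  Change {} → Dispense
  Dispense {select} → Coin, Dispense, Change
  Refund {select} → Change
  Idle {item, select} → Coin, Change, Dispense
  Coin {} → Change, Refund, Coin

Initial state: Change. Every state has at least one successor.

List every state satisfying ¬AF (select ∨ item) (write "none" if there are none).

{Coin}

States satisfying select ∨ item: {Dispense, Refund, Idle}.
States satisfying AF (select ∨ item): {Change, Dispense, Refund, Idle}.
States satisfying ¬AF (select ∨ item): {Coin}.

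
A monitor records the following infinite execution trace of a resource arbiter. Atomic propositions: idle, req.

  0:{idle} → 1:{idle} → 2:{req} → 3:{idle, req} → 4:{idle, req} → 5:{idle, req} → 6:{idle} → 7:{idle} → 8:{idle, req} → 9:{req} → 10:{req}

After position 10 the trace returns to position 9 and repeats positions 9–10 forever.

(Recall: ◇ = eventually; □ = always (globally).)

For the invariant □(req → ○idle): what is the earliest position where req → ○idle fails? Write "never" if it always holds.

8

Check req → ○idle at each position in order: 0 ✓, 1 ✓, 2 ✓, 3 ✓, 4 ✓, 5 ✓, 6 ✓, 7 ✓.
At position 8 the labels are {idle, req} and the next position 9 has {req}, so req → ○idle is false there. This is the first violation.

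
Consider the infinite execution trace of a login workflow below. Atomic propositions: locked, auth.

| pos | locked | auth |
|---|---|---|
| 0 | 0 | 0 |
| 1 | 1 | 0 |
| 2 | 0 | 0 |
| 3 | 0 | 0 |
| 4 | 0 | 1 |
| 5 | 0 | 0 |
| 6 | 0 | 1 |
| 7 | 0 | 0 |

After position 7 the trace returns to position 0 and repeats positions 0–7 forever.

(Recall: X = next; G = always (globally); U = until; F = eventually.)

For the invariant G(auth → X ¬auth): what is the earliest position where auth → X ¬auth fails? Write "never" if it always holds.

auth → X ¬auth holds at every position 0..7, and those are all the positions the trace ever visits, so the invariant G(auth → X ¬auth) is never violated.

never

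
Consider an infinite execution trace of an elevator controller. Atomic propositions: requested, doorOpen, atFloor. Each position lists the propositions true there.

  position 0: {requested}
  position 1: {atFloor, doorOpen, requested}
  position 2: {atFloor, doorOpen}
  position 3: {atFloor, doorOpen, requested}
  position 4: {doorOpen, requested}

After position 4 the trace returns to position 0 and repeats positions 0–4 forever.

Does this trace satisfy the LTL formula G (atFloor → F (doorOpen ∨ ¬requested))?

Yes

atFloor → F (doorOpen ∨ ¬requested) holds at every position 0..4, and those are all positions ever visited, so G (atFloor → F (doorOpen ∨ ¬requested)) holds.
Positions where atFloor holds: 1, 2, 3.
Check F (doorOpen ∨ ¬requested) at each: 1→ok, 2→ok, 3→ok.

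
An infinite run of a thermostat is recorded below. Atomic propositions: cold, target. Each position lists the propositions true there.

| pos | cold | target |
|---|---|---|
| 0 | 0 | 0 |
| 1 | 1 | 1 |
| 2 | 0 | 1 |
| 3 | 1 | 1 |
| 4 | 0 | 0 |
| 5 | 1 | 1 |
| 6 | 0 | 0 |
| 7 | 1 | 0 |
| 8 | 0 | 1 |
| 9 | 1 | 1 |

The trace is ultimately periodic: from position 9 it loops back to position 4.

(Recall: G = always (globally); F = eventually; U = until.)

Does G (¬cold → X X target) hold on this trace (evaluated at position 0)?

Violated

¬cold → X X target must hold at every position from 0 onward. It fails at position 2, so G (¬cold → X X target) is false.
Positions where ¬cold holds: 0, 2, 4, 6, 8.
Check X X target at each: 0→ok, 2→fails, 4→fails, 6→ok, 8→fails.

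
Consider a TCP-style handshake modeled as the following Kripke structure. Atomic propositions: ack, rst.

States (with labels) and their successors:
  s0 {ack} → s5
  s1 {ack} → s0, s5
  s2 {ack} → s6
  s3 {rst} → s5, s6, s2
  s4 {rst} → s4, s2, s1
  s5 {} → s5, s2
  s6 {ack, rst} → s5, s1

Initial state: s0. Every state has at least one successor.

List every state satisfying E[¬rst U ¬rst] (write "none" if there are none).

States satisfying ¬rst: {s0, s1, s2, s5}.
States satisfying E[¬rst U ¬rst]: {s0, s1, s2, s5}.

{s0, s1, s2, s5}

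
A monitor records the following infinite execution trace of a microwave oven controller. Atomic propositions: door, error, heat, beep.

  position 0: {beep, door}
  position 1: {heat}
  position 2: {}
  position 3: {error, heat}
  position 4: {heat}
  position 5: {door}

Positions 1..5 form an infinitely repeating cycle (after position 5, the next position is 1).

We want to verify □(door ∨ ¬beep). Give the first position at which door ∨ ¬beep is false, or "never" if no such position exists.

never

door ∨ ¬beep holds at every position 0..5, and those are all the positions the trace ever visits, so the invariant □(door ∨ ¬beep) is never violated.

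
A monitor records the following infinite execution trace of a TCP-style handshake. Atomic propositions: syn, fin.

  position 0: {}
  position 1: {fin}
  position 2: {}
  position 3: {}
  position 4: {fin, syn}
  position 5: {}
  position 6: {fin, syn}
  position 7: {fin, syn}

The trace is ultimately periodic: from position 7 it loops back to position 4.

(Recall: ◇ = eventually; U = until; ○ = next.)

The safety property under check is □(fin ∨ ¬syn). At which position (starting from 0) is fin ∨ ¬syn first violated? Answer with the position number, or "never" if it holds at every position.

fin ∨ ¬syn holds at every position 0..7, and those are all the positions the trace ever visits, so the invariant □(fin ∨ ¬syn) is never violated.

never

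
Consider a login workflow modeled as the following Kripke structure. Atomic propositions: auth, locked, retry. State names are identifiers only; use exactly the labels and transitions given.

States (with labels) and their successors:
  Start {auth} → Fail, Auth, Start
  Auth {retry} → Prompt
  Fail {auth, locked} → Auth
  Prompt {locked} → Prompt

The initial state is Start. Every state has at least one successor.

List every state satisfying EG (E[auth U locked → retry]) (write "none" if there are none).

States satisfying E[auth U locked → retry]: {Start, Auth, Fail}.
States satisfying EG (E[auth U locked → retry]): {Start}.

{Start}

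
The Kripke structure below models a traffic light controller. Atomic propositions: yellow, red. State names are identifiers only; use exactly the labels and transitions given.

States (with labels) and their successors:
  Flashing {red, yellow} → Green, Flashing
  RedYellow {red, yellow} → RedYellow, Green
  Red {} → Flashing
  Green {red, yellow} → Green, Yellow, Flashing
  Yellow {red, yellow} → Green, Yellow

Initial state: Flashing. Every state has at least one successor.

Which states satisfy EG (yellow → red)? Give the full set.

{Flashing, RedYellow, Red, Green, Yellow}

States satisfying yellow → red: {Flashing, RedYellow, Red, Green, Yellow}.
States satisfying EG (yellow → red): {Flashing, RedYellow, Red, Green, Yellow}.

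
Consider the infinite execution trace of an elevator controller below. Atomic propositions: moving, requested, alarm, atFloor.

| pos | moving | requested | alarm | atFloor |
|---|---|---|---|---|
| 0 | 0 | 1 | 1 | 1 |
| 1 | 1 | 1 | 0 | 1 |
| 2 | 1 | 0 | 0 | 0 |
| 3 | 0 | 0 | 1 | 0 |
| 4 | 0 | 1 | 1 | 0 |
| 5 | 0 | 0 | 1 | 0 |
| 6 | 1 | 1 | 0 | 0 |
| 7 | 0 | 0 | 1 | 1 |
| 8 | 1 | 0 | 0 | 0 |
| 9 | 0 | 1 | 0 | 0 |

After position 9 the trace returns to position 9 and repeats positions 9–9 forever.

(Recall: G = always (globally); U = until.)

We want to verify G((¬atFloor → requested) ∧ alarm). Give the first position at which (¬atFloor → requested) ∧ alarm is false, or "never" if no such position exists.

1

Check (¬atFloor → requested) ∧ alarm at each position in order: 0 ✓.
At position 1 the labels are {atFloor, moving, requested}, so (¬atFloor → requested) ∧ alarm is false there. This is the first violation.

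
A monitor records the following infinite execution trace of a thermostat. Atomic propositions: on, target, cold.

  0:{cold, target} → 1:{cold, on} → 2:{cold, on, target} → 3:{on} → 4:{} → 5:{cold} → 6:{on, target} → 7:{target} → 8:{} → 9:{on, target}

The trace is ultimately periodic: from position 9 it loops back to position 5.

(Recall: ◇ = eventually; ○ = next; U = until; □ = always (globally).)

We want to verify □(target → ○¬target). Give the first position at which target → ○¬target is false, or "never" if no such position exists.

Check target → ○¬target at each position in order: 0 ✓, 1 ✓, 2 ✓, 3 ✓, 4 ✓, 5 ✓.
At position 6 the labels are {on, target} and the next position 7 has {target}, so target → ○¬target is false there. This is the first violation.

6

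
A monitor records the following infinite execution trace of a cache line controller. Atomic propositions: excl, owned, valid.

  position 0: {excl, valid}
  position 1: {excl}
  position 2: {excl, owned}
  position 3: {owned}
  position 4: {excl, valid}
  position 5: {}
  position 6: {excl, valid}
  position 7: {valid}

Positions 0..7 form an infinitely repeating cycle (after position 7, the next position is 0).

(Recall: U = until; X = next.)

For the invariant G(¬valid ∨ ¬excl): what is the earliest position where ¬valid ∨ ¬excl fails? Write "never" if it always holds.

0

At position 0 the labels are {excl, valid}, so ¬valid ∨ ¬excl is false there. This is the first violation.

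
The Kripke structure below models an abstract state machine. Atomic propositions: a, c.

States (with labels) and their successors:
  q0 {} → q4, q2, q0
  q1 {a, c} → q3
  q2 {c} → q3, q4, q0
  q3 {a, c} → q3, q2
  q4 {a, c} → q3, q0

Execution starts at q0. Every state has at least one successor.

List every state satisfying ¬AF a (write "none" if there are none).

{q0, q2}

States satisfying a: {q1, q3, q4}.
States satisfying AF a: {q1, q3, q4}.
States satisfying ¬AF a: {q0, q2}.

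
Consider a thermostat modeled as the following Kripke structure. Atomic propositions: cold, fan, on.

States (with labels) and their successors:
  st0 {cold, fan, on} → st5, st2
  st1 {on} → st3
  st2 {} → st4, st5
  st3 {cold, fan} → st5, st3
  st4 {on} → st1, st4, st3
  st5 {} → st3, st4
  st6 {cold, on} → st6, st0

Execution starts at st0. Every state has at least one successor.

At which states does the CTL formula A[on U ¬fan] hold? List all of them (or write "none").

States satisfying on: {st0, st1, st4, st6}.
States satisfying ¬fan: {st1, st2, st4, st5, st6}.
States satisfying A[on U ¬fan]: {st0, st1, st2, st4, st5, st6}.

{st0, st1, st2, st4, st5, st6}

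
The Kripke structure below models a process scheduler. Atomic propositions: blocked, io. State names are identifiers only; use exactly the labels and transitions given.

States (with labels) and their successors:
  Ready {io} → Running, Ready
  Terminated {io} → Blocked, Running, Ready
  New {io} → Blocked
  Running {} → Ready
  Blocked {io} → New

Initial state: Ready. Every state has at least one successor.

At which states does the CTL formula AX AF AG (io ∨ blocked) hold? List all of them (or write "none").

{New, Blocked}

States satisfying AF AG (io ∨ blocked): {New, Blocked}.
States satisfying AX AF AG (io ∨ blocked): {New, Blocked}.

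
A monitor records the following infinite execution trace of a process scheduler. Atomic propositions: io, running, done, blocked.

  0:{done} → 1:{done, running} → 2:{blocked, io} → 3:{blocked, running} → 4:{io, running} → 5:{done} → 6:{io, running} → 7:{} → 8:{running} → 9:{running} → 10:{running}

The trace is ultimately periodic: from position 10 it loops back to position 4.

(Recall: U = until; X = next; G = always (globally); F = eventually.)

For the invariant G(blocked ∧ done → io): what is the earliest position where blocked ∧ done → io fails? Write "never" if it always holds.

blocked ∧ done → io holds at every position 0..10, and those are all the positions the trace ever visits, so the invariant G(blocked ∧ done → io) is never violated.

never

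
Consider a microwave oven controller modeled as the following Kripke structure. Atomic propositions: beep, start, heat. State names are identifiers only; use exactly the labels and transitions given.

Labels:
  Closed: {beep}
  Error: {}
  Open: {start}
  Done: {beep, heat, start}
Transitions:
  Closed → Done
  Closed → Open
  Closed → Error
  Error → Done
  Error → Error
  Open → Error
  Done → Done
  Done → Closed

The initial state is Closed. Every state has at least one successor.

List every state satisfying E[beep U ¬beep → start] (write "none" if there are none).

{Closed, Open, Done}

States satisfying beep: {Closed, Done}.
States satisfying ¬beep → start: {Closed, Open, Done}.
States satisfying E[beep U ¬beep → start]: {Closed, Open, Done}.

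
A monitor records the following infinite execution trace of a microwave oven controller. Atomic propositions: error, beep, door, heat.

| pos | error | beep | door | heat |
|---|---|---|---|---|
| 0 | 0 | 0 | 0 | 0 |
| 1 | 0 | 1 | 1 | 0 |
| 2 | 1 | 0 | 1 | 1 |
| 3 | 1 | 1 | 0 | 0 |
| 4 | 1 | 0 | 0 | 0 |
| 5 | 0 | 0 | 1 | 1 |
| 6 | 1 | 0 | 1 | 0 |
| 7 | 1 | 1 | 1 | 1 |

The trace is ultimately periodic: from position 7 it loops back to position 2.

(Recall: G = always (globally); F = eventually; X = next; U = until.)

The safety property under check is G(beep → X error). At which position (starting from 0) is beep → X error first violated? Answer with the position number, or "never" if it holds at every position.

beep → X error holds at every position 0..7, and those are all the positions the trace ever visits, so the invariant G(beep → X error) is never violated.

never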